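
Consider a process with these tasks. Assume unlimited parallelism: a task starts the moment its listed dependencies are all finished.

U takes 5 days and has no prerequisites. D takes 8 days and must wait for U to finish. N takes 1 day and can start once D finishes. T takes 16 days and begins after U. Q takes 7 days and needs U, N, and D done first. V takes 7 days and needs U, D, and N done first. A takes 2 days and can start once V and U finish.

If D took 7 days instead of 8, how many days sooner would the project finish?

1

Actual critical path: U→D→N→V→A = 5+8+1+7+2 = 23 ⇒ 23 days.
Since D is critical, the -1 change carries straight to that chain (now 22 days).
The critical path is still U→D→N→V→A; finish is now 22 days.
Change in finish: 22 − 23 = -1 days.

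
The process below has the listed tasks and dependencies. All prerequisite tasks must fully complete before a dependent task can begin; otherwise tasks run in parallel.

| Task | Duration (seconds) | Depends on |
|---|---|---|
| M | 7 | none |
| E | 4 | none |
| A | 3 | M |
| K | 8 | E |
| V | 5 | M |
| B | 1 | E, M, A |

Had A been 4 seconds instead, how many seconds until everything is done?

The binding path is M→V = 7+5 = 12; finish at 12 seconds.
The longest path through A is only 11 seconds, so A has float 1.
Now M→A→B = 7+4+1 = 12 is longest, so the finish becomes 12 seconds.

12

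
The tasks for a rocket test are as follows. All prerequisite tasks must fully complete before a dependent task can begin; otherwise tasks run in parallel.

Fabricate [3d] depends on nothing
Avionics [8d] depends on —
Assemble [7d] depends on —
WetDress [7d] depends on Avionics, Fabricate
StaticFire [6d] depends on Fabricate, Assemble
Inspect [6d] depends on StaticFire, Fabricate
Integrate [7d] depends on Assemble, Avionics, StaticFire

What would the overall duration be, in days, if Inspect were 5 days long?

20

The binding path is Assemble→StaticFire→Integrate = 7+6+7 = 20; finish at 20 days.
The longest path through Inspect is only 19 days, so Inspect has float 1.
The critical path is still Assemble→StaticFire→Integrate; finish is now 20 days.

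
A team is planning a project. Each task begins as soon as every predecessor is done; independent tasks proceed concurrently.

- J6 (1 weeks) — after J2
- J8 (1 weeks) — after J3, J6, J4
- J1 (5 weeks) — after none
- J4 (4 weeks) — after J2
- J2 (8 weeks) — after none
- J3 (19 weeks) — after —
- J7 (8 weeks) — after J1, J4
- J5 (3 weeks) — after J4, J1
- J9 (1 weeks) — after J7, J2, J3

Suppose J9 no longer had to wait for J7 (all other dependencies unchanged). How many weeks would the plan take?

20

Before: longest chain J2→J4→J7→J9 = 8+4+8+1 = 21, finish 21.
Without J7→J9, J9's earliest start moves from 20 to 19.
The longest chain is now J2→J4→J7 = 8+4+8 = 20, so the plan takes 20 weeks.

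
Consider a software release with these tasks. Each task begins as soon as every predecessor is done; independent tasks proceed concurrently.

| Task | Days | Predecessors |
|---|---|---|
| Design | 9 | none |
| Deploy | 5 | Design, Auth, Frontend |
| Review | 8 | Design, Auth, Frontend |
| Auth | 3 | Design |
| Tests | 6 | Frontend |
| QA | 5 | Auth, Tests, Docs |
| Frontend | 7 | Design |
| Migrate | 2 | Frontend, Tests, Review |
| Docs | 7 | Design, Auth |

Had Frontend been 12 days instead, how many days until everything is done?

32

As given, the longest chain is Design→Frontend→Tests→QA = 9+7+6+5 = 27, so the finish is 27 days.
Frontend lies on that path, so at 12 days the path becomes 32 days.
No other chain overtakes it, so the finish is 32 days.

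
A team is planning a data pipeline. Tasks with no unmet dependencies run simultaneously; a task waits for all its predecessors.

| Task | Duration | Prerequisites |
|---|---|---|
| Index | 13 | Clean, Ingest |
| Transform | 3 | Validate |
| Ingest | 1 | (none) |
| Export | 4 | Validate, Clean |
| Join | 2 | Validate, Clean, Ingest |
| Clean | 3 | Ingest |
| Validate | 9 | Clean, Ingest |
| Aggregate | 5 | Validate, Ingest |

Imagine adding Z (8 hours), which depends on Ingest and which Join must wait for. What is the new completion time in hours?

Originally the plan takes 18 hours.
With Z inserted, Join now waits for max(Validate, Clean, Ingest, Z).
New critical path: Ingest→Clean→Validate→Aggregate = 1+3+9+5 = 18 ⇒ 18 hours.

18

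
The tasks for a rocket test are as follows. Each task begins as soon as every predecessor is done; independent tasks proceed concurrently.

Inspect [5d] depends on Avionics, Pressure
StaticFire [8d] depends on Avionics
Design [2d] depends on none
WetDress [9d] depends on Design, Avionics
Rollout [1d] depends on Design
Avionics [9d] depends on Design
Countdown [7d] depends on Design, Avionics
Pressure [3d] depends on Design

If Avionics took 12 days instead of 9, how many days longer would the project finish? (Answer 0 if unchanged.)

3

Baseline: Design→Avionics→WetDress = 2+9+9 = 20 → 20 days.
Since Avionics is critical, the +3 change carries straight to that chain (now 23 days).
No other chain overtakes it, so the finish is 23 days.
Change in finish: 23 − 20 = +3 days.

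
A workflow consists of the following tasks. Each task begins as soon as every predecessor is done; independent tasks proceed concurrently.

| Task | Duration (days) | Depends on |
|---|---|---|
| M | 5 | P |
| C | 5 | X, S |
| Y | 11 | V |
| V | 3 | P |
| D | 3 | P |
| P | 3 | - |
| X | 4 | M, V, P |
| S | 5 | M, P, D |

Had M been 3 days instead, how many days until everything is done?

The binding path is P→M→S→C = 3+5+5+5 = 18; finish at 18 days.
M lies on that path, so at 3 days the path becomes 16 days.
The binding chain switches to P→V→Y = 3+3+11 = 17; finish 17 days.

17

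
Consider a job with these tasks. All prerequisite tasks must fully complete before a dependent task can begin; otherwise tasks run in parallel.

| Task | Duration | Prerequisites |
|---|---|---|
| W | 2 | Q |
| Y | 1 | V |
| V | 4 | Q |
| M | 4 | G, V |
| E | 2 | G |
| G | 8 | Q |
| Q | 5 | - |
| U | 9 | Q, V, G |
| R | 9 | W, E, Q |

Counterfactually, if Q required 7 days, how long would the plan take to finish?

Actual critical path: Q→G→E→R = 5+8+2+9 = 24 ⇒ 24 days.
Q is on the critical path; changing it to 7 makes that path 26 days.
That remains the longest chain; total 26 days.

26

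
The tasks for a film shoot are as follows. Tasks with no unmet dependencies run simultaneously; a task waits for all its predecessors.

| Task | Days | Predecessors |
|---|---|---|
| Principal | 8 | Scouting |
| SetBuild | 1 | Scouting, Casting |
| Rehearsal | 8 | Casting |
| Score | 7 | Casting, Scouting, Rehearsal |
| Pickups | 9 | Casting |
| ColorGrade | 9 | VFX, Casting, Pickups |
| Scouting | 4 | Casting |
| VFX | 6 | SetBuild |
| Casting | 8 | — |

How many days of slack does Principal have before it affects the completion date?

8

Casting→Scouting→SetBuild→VFX→ColorGrade = 8+4+1+6+9 = 28 sets the makespan at 28 days.
Longest path through Principal: 20 days (earliest finish 20, latest finish 28).
So Principal can slip 28 − 20 = 8 days.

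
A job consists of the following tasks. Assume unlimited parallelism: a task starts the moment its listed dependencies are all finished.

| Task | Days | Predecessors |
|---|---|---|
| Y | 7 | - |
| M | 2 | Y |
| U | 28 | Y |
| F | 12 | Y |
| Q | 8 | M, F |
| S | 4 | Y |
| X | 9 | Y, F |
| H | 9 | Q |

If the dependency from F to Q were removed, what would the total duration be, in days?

35

With the dependency in place, Y→F→Q→H = 7+12+8+9 = 36 sets the finish at 36 days.
Without F→Q, Q's earliest start moves from 19 to 9.
New critical path: Y→U = 7+28 = 35 ⇒ 35 days.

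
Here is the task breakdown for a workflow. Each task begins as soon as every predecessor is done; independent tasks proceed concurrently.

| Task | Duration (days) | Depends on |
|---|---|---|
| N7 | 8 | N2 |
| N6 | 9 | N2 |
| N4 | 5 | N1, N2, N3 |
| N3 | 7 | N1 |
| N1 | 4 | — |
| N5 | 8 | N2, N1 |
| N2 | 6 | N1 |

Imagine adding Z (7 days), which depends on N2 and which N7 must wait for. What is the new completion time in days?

25

Originally the project takes 19 days.
With Z inserted, N7 now waits for max(N2, Z).
New critical path: N1→N2→Z→N7 = 4+6+7+8 = 25 ⇒ 25 days.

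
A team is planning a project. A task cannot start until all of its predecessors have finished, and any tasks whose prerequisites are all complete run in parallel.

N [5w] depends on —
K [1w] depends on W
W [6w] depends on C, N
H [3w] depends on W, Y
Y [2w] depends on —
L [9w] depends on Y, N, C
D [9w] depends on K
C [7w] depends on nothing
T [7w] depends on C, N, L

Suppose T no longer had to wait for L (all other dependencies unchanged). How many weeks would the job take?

Before: longest chain C→L→T = 7+9+7 = 23, finish 23.
Without L→T, T's earliest start moves from 16 to 7.
The longest chain is now C→W→K→D = 7+6+1+9 = 23, so the job takes 23 weeks.

23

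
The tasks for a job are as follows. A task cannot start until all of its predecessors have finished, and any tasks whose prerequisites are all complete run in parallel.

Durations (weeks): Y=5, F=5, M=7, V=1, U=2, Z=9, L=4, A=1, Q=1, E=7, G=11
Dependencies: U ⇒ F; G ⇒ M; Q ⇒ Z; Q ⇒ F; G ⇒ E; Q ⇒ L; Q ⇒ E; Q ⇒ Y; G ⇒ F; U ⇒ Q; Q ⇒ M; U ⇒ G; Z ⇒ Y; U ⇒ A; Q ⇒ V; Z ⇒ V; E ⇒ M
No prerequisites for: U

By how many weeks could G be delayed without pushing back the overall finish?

0

Critical path: U→G→E→M = 2+11+7+7 = 27, so the finish is 27 weeks.
The longest chain containing G totals 27 weeks.
So G can slip 13 − 13 = 0 weeks.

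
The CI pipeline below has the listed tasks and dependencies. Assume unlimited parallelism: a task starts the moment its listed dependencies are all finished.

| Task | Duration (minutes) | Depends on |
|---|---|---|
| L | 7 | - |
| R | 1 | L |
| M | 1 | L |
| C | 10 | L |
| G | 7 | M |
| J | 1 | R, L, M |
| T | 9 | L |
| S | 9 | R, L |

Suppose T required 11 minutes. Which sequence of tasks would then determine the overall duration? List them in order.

L, T

Critical path before the change: L→R→S = 7+1+9 = 17 giving 17 minutes.
T has 1 minute of float (longest path through it is 16).
New critical path: L→T = 7+11 = 18 ⇒ 18 minutes.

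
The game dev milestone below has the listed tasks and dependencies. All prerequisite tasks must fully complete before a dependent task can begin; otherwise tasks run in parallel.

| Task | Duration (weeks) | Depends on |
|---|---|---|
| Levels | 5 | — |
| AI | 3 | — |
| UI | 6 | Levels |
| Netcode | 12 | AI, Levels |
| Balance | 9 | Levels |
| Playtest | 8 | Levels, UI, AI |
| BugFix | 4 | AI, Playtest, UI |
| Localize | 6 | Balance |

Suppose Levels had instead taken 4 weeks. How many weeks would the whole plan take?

The binding path is Levels→UI→Playtest→BugFix = 5+6+8+4 = 23; finish at 23 weeks.
Levels lies on that path, so at 4 weeks the path becomes 22 weeks.
The critical path is still Levels→UI→Playtest→BugFix; finish is now 22 weeks.

22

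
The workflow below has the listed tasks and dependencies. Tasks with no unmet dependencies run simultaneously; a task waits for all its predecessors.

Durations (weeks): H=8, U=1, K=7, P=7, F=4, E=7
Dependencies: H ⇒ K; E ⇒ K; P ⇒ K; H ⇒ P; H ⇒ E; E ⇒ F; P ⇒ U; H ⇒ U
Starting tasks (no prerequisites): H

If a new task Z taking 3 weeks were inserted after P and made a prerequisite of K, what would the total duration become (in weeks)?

25

Originally the workflow takes 22 weeks.
With Z inserted, K now waits for max(E, H, P, Z).
New critical path: H→P→Z→K = 8+7+3+7 = 25 ⇒ 25 weeks.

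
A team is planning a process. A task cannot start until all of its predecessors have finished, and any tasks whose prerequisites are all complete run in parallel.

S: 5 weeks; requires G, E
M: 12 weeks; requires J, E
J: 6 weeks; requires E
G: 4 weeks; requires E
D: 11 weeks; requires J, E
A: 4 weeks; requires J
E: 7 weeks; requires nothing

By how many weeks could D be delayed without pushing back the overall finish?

1

The longest chain is E→J→M = 7+6+12 = 25; overall finish 25 weeks.
The longest chain containing D totals 24 weeks.
Float = 25 − 24 = 1.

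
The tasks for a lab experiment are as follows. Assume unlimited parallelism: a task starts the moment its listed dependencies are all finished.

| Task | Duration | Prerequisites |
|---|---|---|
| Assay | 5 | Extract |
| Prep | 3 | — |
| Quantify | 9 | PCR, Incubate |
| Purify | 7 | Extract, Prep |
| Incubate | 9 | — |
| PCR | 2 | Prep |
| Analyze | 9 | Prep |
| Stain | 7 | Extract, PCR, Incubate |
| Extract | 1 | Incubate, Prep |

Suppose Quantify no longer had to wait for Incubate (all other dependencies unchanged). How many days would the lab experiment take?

Original critical path: Incubate→Quantify = 9+9 = 18 ⇒ 18 days.
Without Incubate→Quantify, Quantify's earliest start moves from 9 to 5.
New critical path: Incubate→Extract→Purify = 9+1+7 = 17 ⇒ 17 days.

17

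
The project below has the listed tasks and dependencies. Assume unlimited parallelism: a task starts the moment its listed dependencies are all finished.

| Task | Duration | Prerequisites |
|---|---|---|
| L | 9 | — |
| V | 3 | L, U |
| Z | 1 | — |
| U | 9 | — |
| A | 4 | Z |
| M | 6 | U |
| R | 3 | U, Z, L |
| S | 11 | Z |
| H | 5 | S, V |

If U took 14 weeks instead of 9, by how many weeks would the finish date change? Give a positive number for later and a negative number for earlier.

The binding path is U→V→H = 9+3+5 = 17; finish at 17 weeks.
U lies on that path, so at 14 weeks the path becomes 22 weeks.
The critical path is still U→V→H; finish is now 22 weeks.
Change in finish: 22 − 17 = +5 weeks.

5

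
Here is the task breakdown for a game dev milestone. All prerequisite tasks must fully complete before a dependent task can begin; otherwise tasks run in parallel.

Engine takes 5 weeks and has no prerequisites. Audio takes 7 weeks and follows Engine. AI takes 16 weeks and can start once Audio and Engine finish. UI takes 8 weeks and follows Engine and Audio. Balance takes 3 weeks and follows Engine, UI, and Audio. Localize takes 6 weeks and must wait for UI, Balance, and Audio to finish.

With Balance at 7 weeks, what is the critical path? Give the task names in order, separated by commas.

Critical path before the change: Engine→Audio→UI→Balance→Localize = 5+7+8+3+6 = 29 giving 29 weeks.
Balance lies on that path, so at 7 weeks the path becomes 33 weeks.
That remains the longest chain; total 33 weeks.

Engine, Audio, UI, Balance, Localize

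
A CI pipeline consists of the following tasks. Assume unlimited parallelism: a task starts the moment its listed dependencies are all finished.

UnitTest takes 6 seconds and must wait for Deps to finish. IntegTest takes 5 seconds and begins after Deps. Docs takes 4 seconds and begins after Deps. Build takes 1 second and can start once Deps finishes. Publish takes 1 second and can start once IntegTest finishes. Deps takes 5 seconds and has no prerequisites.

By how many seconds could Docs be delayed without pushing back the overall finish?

The longest chain is Deps→UnitTest = 5+6 = 11; overall finish 11 seconds.
The longest chain containing Docs totals 9 seconds.
Float = 11 − 9 = 2.

2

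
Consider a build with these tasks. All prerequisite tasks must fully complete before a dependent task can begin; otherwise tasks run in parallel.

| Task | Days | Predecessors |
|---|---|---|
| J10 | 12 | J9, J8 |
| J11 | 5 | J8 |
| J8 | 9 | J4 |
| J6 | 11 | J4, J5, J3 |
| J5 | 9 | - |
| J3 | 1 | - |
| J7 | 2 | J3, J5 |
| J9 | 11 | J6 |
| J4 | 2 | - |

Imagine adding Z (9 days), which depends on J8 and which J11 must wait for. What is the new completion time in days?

Originally the project takes 43 days.
With Z inserted, J11 now waits for max(J8, Z).
New critical path: J5→J6→J9→J10 = 9+11+11+12 = 43 ⇒ 43 days.

43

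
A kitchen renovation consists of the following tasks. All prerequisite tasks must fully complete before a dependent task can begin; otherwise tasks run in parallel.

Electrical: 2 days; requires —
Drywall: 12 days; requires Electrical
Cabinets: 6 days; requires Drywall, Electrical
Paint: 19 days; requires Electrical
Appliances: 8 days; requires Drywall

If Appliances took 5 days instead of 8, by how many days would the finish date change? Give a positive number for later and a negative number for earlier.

Actual critical path: Electrical→Drywall→Appliances = 2+12+8 = 22 ⇒ 22 days.
Appliances lies on that path, so at 5 days the path becomes 19 days.
New critical path: Electrical→Paint = 2+19 = 21 ⇒ 21 days.
Change in finish: 21 − 22 = -1 days.

-1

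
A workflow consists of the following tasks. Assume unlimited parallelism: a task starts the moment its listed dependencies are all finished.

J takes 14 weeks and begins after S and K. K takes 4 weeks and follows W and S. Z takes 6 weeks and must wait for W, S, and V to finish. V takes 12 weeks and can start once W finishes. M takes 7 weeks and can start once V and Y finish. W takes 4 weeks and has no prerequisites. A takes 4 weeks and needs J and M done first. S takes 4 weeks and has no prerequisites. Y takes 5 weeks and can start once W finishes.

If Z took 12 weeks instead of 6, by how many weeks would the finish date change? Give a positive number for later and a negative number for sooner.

1

Baseline: W→V→M→A = 4+12+7+4 = 27 → 27 weeks.
Z has 5 weeks of float (longest path through it is 22).
Now W→V→Z = 4+12+12 = 28 is longest, so the finish becomes 28 weeks.
Change in finish: 28 − 27 = +1 weeks.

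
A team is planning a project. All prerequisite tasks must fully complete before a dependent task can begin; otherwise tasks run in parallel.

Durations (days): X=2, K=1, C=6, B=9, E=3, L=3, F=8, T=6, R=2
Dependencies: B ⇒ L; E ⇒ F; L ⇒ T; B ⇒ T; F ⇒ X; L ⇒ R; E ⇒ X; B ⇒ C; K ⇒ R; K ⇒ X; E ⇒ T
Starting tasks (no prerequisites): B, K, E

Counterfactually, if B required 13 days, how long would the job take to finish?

22

As given, the longest chain is B→L→T = 9+3+6 = 18, so the finish is 18 days.
B is on the critical path; changing it to 13 makes that path 22 days.
No other chain overtakes it, so the finish is 22 days.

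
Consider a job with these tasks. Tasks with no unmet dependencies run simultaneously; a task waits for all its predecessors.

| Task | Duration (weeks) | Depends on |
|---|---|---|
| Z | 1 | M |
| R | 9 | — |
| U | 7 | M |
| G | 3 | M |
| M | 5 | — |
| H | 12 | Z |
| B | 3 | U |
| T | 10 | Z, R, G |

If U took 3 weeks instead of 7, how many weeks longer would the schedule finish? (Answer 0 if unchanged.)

As given, the longest chain is R→T = 9+10 = 19, so the finish is 19 weeks.
U has 4 weeks of float (longest path through it is 15).
That remains the longest chain; total 19 weeks.
Change in finish: 19 − 19 = +0 weeks.

0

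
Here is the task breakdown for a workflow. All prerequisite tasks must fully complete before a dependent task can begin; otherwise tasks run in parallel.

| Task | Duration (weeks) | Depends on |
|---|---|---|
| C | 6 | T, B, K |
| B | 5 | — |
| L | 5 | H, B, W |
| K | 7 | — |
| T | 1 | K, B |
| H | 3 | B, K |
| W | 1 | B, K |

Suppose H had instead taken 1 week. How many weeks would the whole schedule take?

Actual critical path: K→H→L = 7+3+5 = 15 ⇒ 15 weeks.
Since H is critical, the -2 change carries straight to that chain (now 13 weeks).
The binding chain switches to K→T→C = 7+1+6 = 14; finish 14 weeks.

14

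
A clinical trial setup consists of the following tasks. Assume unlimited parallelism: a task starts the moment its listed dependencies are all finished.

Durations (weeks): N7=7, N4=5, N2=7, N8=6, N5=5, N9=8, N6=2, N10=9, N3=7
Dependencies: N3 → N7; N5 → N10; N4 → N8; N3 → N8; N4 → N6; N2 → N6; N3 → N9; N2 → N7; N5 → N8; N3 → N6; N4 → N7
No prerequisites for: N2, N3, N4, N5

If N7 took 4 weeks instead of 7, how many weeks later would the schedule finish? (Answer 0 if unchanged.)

0

As given, the longest chain is N3→N9 = 7+8 = 15, so the finish is 15 weeks.
N7 is off the critical path — its longest chain is 14 weeks, giving 1 of slack.
No other chain overtakes it, so the finish is 15 weeks.
Change in finish: 15 − 15 = +0 weeks.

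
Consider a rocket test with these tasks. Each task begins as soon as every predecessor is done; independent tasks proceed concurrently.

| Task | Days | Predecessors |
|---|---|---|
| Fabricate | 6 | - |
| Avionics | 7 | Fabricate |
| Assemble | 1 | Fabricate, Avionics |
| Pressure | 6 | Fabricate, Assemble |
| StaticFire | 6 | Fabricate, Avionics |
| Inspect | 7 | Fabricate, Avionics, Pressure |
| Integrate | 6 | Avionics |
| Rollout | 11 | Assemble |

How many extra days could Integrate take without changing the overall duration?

8

Fabricate→Avionics→Assemble→Pressure→Inspect = 6+7+1+6+7 = 27 sets the makespan at 27 days.
Longest path through Integrate: 19 days (earliest finish 19, latest finish 27).
So Integrate can slip 27 − 19 = 8 days.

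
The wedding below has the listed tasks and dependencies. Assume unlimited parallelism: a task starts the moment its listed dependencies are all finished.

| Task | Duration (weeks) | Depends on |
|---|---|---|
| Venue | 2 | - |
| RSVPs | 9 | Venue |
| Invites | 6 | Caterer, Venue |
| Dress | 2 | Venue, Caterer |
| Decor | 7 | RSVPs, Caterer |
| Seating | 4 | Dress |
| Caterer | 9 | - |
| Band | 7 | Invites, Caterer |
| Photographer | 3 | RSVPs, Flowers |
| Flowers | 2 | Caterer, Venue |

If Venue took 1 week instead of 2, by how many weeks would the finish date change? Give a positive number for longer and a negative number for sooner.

0

As given, the longest chain is Caterer→Invites→Band = 9+6+7 = 22, so the finish is 22 weeks.
Venue has 4 weeks of float (longest path through it is 18).
That remains the longest chain; total 22 weeks.
Change in finish: 22 − 22 = +0 weeks.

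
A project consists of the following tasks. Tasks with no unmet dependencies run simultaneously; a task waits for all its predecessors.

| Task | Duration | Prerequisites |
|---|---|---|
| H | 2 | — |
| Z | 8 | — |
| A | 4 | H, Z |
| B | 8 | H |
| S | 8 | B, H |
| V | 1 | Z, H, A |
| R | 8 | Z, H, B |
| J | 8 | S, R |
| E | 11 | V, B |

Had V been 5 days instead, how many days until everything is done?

28

As given, the longest chain is H→B→S→J = 2+8+8+8 = 26, so the finish is 26 days.
V is off the critical path — its longest chain is 24 days, giving 2 of slack.
New critical path: Z→A→V→E = 8+4+5+11 = 28 ⇒ 28 days.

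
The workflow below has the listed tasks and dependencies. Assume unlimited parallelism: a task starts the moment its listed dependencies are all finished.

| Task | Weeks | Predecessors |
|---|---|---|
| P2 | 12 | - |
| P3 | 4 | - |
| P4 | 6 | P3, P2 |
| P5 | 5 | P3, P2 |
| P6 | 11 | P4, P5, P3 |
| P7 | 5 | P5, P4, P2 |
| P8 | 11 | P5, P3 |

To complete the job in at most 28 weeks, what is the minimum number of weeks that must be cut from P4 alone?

Current finish: 29 weeks; target: 28.
P4 is on every critical path, so each week cut from P4 cuts the finish by one (this holds down to a finish of 28).
Need 29 − 28 = 1 week off P4 → P4 becomes 5 weeks, finish becomes 28.

1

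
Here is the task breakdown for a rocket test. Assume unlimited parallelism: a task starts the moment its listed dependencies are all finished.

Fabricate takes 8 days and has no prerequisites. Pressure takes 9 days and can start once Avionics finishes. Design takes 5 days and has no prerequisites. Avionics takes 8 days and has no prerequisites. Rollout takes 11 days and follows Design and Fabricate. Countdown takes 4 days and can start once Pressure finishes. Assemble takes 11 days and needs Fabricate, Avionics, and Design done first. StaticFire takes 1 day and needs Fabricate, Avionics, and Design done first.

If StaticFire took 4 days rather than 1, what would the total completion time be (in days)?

Actual critical path: Avionics→Pressure→Countdown = 8+9+4 = 21 ⇒ 21 days.
StaticFire has 12 days of float (longest path through it is 9).
The critical path is still Avionics→Pressure→Countdown; finish is now 21 days.

21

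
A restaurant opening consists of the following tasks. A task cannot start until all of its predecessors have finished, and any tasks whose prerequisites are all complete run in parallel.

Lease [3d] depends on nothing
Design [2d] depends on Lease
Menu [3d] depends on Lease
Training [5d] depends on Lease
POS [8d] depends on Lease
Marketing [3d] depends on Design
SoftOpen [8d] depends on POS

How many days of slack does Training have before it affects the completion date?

11

Critical path: Lease→POS→SoftOpen = 3+8+8 = 19, so the finish is 19 days.
Training finishes as early as 8 and must finish by 19.
So Training can slip 19 − 8 = 11 days.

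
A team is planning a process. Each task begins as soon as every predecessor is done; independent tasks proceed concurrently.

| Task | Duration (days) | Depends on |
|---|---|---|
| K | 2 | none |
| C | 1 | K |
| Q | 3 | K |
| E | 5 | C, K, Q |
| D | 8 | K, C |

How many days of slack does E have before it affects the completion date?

The longest chain is K→C→D = 2+1+8 = 11; overall finish 11 days.
Longest path through E: 10 days (earliest finish 10, latest finish 11).
So E can slip 11 − 10 = 1 day.

1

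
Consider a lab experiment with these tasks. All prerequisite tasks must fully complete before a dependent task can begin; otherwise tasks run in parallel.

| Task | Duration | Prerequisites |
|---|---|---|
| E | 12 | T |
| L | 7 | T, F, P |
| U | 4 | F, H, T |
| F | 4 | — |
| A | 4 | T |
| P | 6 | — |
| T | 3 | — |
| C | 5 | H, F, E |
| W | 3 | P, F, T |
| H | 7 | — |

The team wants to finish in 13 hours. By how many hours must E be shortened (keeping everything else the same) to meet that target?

Current finish: 20 hours; target: 13.
E is on every critical path, so each hour cut from E cuts the finish by one (this holds down to a finish of 13).
Need 20 − 13 = 7 hours off E → E becomes 5 hours, finish becomes 13.

7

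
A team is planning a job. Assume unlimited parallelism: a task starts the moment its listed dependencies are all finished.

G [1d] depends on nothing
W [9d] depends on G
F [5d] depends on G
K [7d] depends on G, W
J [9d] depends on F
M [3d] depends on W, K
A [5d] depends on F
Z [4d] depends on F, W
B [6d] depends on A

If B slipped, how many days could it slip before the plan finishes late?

Critical path: G→W→K→M = 1+9+7+3 = 20, so the finish is 20 days.
B finishes as early as 17 and must finish by 20.
So B can slip 20 − 17 = 3 days.

3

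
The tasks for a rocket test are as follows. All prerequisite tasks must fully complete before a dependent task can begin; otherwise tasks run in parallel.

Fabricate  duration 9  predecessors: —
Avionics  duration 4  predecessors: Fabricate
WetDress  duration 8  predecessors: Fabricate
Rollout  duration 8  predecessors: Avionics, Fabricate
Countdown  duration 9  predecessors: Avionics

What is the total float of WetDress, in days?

5

The longest chain is Fabricate→Avionics→Countdown = 9+4+9 = 22; overall finish 22 days.
WetDress finishes as early as 17 and must finish by 22.
Slack of WetDress = 14 − 9 = 5 days.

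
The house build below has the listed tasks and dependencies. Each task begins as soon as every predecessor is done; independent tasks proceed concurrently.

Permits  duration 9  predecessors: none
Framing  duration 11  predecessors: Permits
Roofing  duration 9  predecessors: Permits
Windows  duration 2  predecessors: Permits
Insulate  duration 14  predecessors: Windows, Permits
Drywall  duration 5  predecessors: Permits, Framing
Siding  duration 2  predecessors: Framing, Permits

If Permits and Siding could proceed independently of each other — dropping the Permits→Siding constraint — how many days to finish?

25

With the dependency in place, Permits→Framing→Drywall = 9+11+5 = 25 sets the finish at 25 days.
Dropping Permits→Siding doesn't change Siding's earliest start (20); another predecessor still binds.
The longest chain is now Permits→Framing→Drywall = 9+11+5 = 25, so the project takes 25 days.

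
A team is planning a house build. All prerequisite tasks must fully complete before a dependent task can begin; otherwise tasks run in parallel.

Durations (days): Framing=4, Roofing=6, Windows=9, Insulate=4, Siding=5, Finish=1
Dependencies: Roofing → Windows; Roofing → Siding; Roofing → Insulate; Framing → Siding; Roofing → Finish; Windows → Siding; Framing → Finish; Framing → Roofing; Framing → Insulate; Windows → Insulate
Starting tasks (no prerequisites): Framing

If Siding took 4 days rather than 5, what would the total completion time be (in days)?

Baseline: Framing→Roofing→Windows→Siding = 4+6+9+5 = 24 → 24 days.
Siding lies on that path, so at 4 days the path becomes 23 days.
Now Framing→Roofing→Windows→Insulate = 4+6+9+4 = 23 is longest, so the finish becomes 23 days.

23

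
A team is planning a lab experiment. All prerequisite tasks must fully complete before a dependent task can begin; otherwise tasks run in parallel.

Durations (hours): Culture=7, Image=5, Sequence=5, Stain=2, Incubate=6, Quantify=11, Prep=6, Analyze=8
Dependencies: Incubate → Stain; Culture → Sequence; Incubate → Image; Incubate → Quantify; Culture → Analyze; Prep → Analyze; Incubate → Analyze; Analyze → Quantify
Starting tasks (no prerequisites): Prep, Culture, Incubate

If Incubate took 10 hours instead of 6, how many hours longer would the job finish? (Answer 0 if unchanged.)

3

Actual critical path: Culture→Analyze→Quantify = 7+8+11 = 26 ⇒ 26 hours.
Incubate has 1 hour of float (longest path through it is 25).
The binding chain switches to Incubate→Analyze→Quantify = 10+8+11 = 29; finish 29 hours.
Change in finish: 29 − 26 = +3 hours.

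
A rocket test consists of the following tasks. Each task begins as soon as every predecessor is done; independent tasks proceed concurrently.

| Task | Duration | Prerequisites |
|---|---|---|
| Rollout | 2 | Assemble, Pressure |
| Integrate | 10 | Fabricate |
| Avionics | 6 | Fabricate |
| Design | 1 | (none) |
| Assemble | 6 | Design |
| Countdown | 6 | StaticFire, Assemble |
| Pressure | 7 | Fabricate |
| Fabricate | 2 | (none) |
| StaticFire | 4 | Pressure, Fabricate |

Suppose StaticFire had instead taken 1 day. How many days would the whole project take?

16

Actual critical path: Fabricate→Pressure→StaticFire→Countdown = 2+7+4+6 = 19 ⇒ 19 days.
StaticFire is on the critical path; changing it to 1 makes that path 16 days.
No other chain overtakes it, so the finish is 16 days.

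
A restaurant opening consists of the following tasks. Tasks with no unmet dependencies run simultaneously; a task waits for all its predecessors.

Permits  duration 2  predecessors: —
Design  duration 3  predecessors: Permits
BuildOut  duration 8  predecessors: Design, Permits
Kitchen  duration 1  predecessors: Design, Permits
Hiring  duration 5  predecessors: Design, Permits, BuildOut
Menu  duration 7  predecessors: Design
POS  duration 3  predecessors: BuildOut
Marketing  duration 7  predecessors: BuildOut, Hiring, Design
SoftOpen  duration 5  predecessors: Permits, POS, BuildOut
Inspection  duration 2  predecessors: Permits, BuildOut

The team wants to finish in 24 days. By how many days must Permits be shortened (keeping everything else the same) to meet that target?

1

Current finish: 25 days; target: 24.
Permits is on every critical path, so each day cut from Permits cuts the finish by one (this holds down to a finish of 24).
Need 25 − 24 = 1 day off Permits → Permits becomes 1 day, finish becomes 24.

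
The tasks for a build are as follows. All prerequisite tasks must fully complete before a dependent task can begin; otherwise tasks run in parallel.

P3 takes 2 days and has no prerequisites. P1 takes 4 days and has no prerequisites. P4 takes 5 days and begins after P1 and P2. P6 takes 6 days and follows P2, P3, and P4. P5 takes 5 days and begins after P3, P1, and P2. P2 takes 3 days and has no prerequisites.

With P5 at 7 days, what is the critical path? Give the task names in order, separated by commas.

Actual critical path: P1→P4→P6 = 4+5+6 = 15 ⇒ 15 days.
P5 is off the critical path — its longest chain is 9 days, giving 6 of slack.
The critical path is still P1→P4→P6; finish is now 15 days.

P1, P4, P6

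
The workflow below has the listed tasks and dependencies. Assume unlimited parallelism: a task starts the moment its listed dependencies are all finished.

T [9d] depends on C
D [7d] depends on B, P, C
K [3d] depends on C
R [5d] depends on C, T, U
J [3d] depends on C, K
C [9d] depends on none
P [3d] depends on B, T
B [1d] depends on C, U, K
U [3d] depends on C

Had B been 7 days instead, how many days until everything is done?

As given, the longest chain is C→T→P→D = 9+9+3+7 = 28, so the finish is 28 days.
B has 5 days of float (longest path through it is 23).
New critical path: C→U→B→P→D = 9+3+7+3+7 = 29 ⇒ 29 days.

29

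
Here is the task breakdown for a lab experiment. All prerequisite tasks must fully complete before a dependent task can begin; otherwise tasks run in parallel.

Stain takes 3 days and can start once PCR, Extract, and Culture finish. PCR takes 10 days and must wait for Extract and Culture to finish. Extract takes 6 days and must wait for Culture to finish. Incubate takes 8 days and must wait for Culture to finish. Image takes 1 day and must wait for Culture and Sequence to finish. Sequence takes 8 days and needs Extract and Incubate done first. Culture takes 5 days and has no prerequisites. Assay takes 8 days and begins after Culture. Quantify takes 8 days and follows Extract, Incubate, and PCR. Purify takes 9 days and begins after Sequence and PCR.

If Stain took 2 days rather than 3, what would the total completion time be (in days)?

30

Baseline: Culture→Incubate→Sequence→Purify = 5+8+8+9 = 30 → 30 days.
The longest path through Stain is only 24 days, so Stain has float 6.
That remains the longest chain; total 30 days.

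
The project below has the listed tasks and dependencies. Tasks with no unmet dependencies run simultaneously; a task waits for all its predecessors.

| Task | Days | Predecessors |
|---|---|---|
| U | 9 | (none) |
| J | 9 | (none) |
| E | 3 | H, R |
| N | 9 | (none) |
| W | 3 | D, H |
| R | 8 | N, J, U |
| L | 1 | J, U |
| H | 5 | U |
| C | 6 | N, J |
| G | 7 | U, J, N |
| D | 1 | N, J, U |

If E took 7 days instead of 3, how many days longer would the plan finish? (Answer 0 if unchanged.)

4

Baseline: N→R→E = 9+8+3 = 20 → 20 days.
E lies on that path, so at 7 days the path becomes 24 days.
That remains the longest chain; total 24 days.
Change in finish: 24 − 20 = +4 days.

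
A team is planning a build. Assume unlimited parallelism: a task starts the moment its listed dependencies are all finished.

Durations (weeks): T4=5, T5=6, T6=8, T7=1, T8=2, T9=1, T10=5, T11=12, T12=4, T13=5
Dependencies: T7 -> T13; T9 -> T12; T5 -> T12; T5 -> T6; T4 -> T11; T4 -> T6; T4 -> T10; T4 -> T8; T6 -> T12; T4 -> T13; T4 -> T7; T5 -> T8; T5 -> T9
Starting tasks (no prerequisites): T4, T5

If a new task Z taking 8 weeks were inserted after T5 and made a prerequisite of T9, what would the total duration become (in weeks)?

19

Originally the schedule takes 18 weeks.
With Z inserted, T9 now waits for max(T5, Z).
New critical path: T5→Z→T9→T12 = 6+8+1+4 = 19 ⇒ 19 weeks.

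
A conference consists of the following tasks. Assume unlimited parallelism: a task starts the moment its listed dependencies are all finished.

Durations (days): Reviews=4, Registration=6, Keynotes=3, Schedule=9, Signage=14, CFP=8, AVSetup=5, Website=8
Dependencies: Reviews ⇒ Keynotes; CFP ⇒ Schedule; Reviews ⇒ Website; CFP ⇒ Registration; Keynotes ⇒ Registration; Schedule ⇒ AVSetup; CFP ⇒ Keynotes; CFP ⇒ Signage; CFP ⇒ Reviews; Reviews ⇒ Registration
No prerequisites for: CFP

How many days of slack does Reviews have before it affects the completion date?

Critical path: CFP→Schedule→AVSetup = 8+9+5 = 22, so the finish is 22 days.
Longest path through Reviews: 21 days (earliest finish 12, latest finish 13).
So Reviews can slip 13 − 12 = 1 day.

1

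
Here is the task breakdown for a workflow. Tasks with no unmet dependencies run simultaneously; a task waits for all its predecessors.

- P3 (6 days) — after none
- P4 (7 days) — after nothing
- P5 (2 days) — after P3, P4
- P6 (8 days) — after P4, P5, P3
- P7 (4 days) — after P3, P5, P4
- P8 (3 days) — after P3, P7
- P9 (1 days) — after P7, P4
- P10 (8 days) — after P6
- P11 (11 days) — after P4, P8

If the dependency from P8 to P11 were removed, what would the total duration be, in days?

25

Original critical path: P4→P5→P7→P8→P11 = 7+2+4+3+11 = 27 ⇒ 27 days.
Without P8→P11, P11's earliest start moves from 16 to 7.
After: P4→P5→P6→P10 = 7+2+8+8 = 25 → 25 days.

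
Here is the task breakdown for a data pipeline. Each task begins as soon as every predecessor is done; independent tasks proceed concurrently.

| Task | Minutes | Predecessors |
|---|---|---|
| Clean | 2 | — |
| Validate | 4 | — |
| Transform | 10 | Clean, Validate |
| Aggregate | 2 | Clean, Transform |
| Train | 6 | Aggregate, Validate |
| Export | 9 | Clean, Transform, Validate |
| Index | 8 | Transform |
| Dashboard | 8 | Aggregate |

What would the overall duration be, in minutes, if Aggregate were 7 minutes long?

29

The binding path is Validate→Transform→Aggregate→Dashboard = 4+10+2+8 = 24; finish at 24 minutes.
Aggregate is on the critical path; changing it to 7 makes that path 29 minutes.
That remains the longest chain; total 29 minutes.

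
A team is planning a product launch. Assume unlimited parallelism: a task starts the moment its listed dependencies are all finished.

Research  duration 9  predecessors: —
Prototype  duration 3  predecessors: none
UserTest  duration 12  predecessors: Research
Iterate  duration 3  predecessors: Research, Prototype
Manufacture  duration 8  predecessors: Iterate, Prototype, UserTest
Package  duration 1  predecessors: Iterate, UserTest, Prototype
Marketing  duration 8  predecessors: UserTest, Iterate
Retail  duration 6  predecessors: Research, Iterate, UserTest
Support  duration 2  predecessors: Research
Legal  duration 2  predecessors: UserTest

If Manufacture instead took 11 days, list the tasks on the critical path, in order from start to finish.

Research, UserTest, Manufacture

The binding path is Research→UserTest→Manufacture = 9+12+8 = 29; finish at 29 days.
Since Manufacture is critical, the +3 change carries straight to that chain (now 32 days).
The critical path is still Research→UserTest→Manufacture; finish is now 32 days.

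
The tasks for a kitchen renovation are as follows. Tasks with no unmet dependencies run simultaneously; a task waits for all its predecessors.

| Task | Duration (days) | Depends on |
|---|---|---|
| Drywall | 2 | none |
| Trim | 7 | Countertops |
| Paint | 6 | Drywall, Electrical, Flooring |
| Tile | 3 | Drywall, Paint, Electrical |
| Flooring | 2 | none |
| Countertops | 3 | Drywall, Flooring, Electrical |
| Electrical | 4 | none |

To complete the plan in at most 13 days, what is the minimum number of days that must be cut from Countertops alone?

Current finish: 14 days; target: 13.
Countertops is on every critical path, so each day cut from Countertops cuts the finish by one (this holds down to a finish of 13).
Need 14 − 13 = 1 day off Countertops → Countertops becomes 2 days, finish becomes 13.

1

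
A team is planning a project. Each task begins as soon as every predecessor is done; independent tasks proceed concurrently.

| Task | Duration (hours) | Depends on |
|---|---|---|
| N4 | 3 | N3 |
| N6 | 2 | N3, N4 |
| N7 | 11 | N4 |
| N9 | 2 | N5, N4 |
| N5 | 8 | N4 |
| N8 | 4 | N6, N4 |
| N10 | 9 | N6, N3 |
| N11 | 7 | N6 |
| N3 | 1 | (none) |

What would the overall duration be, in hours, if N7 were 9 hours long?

15

As given, the longest chain is N3→N4→N7 = 1+3+11 = 15, so the finish is 15 hours.
N7 lies on that path, so at 9 hours the path becomes 13 hours.
New critical path: N3→N4→N6→N10 = 1+3+2+9 = 15 ⇒ 15 hours.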